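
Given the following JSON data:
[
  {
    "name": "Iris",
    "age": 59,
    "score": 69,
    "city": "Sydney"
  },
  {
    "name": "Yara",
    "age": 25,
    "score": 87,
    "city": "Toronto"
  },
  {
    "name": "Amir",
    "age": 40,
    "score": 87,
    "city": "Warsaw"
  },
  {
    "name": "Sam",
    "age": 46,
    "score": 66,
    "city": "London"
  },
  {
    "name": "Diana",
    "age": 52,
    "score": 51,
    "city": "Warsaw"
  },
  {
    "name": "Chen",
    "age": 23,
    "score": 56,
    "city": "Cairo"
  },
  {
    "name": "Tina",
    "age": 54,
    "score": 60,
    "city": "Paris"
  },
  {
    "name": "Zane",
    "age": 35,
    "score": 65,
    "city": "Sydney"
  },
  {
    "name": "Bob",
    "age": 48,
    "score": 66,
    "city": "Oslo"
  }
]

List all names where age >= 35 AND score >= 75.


Checking both conditions:
  Iris (age=59, score=69) -> no
  Yara (age=25, score=87) -> no
  Amir (age=40, score=87) -> YES
  Sam (age=46, score=66) -> no
  Diana (age=52, score=51) -> no
  Chen (age=23, score=56) -> no
  Tina (age=54, score=60) -> no
  Zane (age=35, score=65) -> no
  Bob (age=48, score=66) -> no


ANSWER: Amir


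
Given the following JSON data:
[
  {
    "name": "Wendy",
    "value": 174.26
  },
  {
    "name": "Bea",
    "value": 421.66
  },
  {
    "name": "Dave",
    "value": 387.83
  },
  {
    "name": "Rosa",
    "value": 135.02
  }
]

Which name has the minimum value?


Comparing values:
  Wendy: 174.26
  Bea: 421.66
  Dave: 387.83
  Rosa: 135.02
Minimum: Rosa (135.02)

ANSWER: Rosa


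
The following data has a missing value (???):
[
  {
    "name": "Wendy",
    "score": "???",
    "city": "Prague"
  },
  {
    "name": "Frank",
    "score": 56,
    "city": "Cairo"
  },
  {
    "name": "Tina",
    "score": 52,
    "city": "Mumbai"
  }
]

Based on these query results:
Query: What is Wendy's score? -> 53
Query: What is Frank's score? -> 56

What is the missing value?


The missing value is Wendy's score
From query: Wendy's score = 53

ANSWER: 53


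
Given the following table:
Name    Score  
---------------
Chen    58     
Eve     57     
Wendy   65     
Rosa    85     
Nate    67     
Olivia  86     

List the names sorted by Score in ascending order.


Sorting by Score (ascending):
  Eve: 57
  Chen: 58
  Wendy: 65
  Nate: 67
  Rosa: 85
  Olivia: 86


ANSWER: Eve, Chen, Wendy, Nate, Rosa, Olivia


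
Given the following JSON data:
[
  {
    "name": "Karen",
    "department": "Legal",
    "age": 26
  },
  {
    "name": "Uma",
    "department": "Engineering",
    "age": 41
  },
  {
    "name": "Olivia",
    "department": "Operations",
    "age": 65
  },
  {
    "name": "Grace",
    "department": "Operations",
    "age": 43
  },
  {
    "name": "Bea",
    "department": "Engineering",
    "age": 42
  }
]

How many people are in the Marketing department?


Scanning records for department = Marketing
  No matches found
Count: 0

ANSWER: 0


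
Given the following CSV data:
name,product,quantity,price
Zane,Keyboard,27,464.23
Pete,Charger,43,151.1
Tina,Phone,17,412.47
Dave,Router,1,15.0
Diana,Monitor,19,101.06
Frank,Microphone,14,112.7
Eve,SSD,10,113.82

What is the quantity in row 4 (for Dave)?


Row 4: Dave
Column 'quantity' = 1

ANSWER: 1


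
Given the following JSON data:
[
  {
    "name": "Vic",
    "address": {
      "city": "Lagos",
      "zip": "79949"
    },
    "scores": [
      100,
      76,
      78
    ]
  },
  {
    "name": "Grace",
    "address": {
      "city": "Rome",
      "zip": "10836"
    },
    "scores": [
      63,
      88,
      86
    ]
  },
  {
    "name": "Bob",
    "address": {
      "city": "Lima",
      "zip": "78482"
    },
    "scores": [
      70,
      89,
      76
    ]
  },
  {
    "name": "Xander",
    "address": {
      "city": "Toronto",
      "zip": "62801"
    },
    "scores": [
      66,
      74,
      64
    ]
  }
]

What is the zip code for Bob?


Path: records[2].address.zip
Value: 78482

ANSWER: 78482


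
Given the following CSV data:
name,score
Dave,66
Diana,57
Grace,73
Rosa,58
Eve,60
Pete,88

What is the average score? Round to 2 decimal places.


Scores: 66, 57, 73, 58, 60, 88
Sum = 402
Count = 6
Average = 402 / 6 = 67.00

ANSWER: 67.00


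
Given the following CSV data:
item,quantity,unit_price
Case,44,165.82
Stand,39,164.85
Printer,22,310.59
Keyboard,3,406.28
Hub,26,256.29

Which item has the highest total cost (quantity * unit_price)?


Computing row totals:
  Case: 7296.08
  Stand: 6429.15
  Printer: 6832.98
  Keyboard: 1218.84
  Hub: 6663.54
Maximum: Case (7296.08)

ANSWER: Case


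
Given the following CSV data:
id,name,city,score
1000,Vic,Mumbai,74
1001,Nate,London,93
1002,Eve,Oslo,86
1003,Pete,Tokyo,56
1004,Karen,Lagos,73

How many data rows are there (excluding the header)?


Counting rows (excluding header):
Header: id,name,city,score
Data rows: 5

ANSWER: 5


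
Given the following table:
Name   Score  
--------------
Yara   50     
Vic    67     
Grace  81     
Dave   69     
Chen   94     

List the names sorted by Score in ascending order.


Sorting by Score (ascending):
  Yara: 50
  Vic: 67
  Dave: 69
  Grace: 81
  Chen: 94


ANSWER: Yara, Vic, Dave, Grace, Chen


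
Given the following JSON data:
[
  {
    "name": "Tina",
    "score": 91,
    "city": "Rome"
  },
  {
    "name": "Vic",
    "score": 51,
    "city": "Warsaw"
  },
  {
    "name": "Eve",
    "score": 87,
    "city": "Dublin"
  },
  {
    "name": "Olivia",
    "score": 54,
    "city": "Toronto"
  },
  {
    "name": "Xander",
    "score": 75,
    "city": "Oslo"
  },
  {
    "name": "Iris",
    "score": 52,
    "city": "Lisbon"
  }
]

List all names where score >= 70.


Filtering records where score >= 70:
  Tina (score=91) -> YES
  Vic (score=51) -> no
  Eve (score=87) -> YES
  Olivia (score=54) -> no
  Xander (score=75) -> YES
  Iris (score=52) -> no


ANSWER: Tina, Eve, Xander


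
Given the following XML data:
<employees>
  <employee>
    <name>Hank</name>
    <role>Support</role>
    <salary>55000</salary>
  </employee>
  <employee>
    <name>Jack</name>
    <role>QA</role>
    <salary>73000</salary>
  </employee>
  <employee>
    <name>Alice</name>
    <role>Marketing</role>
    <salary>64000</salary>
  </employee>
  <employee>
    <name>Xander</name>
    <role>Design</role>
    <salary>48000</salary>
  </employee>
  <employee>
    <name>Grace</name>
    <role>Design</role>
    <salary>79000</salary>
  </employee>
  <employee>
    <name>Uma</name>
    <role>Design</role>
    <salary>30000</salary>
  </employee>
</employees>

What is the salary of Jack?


Searching for <employee> with <name>Jack</name>
Found at position 2
<salary>73000</salary>

ANSWER: 73000


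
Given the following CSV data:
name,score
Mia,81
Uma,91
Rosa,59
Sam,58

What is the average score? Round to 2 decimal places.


Scores: 81, 91, 59, 58
Sum = 289
Count = 4
Average = 289 / 4 = 72.25

ANSWER: 72.25


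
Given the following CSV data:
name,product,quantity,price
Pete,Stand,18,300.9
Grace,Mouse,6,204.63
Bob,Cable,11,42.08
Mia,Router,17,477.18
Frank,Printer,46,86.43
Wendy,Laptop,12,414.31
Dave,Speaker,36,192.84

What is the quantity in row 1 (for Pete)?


Row 1: Pete
Column 'quantity' = 18

ANSWER: 18


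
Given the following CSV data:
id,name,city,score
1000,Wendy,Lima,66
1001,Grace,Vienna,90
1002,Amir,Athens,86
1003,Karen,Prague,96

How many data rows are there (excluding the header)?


Counting rows (excluding header):
Header: id,name,city,score
Data rows: 4

ANSWER: 4


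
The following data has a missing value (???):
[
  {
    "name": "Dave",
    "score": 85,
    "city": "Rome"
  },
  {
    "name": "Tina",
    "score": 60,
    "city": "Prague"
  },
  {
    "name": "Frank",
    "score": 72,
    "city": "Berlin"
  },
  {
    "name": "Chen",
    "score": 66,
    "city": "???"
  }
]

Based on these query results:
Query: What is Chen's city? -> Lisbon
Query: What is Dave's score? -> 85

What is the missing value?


The missing value is Chen's city
From query: Chen's city = Lisbon

ANSWER: Lisbon


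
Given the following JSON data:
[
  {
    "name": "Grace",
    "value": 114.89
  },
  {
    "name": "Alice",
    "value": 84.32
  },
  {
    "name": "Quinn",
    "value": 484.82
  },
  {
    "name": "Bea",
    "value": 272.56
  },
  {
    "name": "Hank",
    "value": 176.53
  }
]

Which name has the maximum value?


Comparing values:
  Grace: 114.89
  Alice: 84.32
  Quinn: 484.82
  Bea: 272.56
  Hank: 176.53
Maximum: Quinn (484.82)

ANSWER: Quinn


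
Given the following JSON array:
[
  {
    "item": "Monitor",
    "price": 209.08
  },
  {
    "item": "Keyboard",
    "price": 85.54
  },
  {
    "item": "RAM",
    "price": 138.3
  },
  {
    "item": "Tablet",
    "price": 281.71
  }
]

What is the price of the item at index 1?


Array index 1 -> Keyboard
price = 85.54

ANSWER: 85.54


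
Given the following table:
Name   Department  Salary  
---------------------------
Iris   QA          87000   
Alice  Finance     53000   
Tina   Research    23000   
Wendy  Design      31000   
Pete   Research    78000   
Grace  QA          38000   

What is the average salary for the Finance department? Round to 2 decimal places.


Finance department members:
  Alice: 53000
Sum = 53000
Count = 1
Average = 53000 / 1 = 53000.00

ANSWER: 53000.00


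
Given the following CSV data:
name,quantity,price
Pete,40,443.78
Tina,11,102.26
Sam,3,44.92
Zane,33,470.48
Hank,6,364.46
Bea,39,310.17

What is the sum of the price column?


Values in 'price' column:
  Row 1: 443.78
  Row 2: 102.26
  Row 3: 44.92
  Row 4: 470.48
  Row 5: 364.46
  Row 6: 310.17
Sum = 443.78 + 102.26 + 44.92 + 470.48 + 364.46 + 310.17 = 1736.07

ANSWER: 1736.07


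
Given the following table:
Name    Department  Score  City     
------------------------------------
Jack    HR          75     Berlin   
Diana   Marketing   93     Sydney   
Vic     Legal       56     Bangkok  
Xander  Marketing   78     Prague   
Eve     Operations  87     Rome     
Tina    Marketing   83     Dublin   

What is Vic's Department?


Row 3: Vic
Department = Legal

ANSWER: Legal


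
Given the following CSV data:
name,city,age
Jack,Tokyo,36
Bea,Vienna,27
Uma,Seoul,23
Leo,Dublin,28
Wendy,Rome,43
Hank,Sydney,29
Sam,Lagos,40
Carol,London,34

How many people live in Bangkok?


Scanning city column for 'Bangkok':
Total matches: 0

ANSWER: 0


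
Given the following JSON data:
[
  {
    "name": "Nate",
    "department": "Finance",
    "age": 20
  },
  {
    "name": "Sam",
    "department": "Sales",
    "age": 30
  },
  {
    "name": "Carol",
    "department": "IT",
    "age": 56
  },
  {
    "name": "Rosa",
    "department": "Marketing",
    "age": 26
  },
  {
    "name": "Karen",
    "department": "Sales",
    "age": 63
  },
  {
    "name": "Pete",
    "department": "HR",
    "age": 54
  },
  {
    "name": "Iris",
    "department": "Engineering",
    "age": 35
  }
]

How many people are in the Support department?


Scanning records for department = Support
  No matches found
Count: 0

ANSWER: 0


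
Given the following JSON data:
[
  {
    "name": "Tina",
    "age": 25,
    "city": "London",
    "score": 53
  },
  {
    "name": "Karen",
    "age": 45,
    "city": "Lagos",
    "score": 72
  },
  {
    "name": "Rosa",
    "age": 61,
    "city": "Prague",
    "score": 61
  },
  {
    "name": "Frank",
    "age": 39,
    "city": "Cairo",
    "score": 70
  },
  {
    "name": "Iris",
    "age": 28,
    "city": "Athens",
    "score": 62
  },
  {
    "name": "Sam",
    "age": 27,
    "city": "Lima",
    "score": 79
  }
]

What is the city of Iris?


Looking up record where name = Iris
Record index: 4
Field 'city' = Athens

ANSWER: Athens


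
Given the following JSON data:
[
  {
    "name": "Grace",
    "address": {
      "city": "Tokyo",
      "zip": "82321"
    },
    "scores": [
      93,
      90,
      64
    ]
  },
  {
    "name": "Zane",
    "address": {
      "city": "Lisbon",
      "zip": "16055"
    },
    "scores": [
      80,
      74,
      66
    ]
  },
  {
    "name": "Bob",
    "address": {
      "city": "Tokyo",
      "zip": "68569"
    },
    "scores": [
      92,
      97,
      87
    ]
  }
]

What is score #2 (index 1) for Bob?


Path: records[2].scores[1]
Value: 97

ANSWER: 97


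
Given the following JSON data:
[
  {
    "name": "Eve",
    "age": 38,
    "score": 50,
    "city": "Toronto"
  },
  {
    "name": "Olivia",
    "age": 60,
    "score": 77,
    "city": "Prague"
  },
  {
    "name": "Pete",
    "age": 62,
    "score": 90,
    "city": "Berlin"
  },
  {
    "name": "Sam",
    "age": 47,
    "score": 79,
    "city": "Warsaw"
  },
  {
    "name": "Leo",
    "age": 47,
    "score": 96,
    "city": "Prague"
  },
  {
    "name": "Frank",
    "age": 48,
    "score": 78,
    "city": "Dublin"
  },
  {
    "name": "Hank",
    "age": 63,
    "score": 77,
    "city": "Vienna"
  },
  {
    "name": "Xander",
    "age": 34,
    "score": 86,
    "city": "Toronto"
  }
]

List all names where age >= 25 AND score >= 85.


Checking both conditions:
  Eve (age=38, score=50) -> no
  Olivia (age=60, score=77) -> no
  Pete (age=62, score=90) -> YES
  Sam (age=47, score=79) -> no
  Leo (age=47, score=96) -> YES
  Frank (age=48, score=78) -> no
  Hank (age=63, score=77) -> no
  Xander (age=34, score=86) -> YES


ANSWER: Pete, Leo, Xander


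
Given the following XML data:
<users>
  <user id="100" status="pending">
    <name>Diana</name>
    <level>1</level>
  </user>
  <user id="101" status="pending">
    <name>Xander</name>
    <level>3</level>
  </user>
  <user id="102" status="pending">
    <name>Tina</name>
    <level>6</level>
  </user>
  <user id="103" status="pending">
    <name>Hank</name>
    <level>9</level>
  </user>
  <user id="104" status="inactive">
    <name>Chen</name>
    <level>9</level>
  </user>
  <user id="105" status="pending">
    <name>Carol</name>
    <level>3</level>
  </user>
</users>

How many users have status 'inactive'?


Counting users with status='inactive':
  Chen (id=104) -> MATCH
Count: 1

ANSWER: 1


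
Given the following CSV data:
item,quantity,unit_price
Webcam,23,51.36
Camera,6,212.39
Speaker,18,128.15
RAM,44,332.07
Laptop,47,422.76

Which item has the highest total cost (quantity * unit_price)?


Computing row totals:
  Webcam: 1181.28
  Camera: 1274.34
  Speaker: 2306.7
  RAM: 14611.08
  Laptop: 19869.72
Maximum: Laptop (19869.72)

ANSWER: Laptop


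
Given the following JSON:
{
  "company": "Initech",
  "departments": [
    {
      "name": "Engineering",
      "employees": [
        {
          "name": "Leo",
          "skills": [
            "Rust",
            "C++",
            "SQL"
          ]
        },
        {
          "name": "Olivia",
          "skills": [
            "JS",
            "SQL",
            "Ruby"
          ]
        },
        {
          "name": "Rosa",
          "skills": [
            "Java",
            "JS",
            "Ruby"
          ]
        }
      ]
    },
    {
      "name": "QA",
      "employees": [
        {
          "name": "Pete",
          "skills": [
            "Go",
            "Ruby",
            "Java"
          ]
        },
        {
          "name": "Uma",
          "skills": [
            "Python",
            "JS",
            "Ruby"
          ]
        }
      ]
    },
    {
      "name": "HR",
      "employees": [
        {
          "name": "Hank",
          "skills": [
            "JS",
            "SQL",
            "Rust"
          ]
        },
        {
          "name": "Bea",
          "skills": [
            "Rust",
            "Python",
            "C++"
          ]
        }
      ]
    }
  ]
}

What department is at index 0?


Path: departments[0].name
Value: Engineering

ANSWER: Engineering


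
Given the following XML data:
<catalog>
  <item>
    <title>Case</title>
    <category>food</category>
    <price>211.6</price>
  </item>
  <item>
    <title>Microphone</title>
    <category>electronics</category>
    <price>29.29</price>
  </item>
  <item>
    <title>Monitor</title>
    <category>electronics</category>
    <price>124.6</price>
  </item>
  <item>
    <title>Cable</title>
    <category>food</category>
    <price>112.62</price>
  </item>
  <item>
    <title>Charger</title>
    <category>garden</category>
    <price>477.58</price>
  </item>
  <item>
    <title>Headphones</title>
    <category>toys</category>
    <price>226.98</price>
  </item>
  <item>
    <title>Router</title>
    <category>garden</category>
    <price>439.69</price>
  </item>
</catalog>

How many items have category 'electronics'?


Scanning <item> elements for <category>electronics</category>:
  Item 2: Microphone -> MATCH
  Item 3: Monitor -> MATCH
Count: 2

ANSWER: 2


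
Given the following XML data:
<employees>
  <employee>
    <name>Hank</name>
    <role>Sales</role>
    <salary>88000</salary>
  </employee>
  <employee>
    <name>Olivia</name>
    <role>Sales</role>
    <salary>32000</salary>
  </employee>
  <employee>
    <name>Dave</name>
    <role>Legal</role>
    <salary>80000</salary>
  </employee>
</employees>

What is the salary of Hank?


Searching for <employee> with <name>Hank</name>
Found at position 1
<salary>88000</salary>

ANSWER: 88000


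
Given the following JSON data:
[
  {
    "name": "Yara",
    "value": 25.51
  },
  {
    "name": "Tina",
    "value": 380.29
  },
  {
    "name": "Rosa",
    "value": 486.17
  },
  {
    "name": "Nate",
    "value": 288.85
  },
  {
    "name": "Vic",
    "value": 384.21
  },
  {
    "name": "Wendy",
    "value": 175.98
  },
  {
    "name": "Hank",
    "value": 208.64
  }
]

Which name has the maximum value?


Comparing values:
  Yara: 25.51
  Tina: 380.29
  Rosa: 486.17
  Nate: 288.85
  Vic: 384.21
  Wendy: 175.98
  Hank: 208.64
Maximum: Rosa (486.17)

ANSWER: Rosa


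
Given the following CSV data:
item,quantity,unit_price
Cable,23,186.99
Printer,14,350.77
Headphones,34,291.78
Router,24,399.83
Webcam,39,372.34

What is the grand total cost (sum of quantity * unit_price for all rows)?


Computing row totals:
  Cable: 23 * 186.99 = 4300.77
  Printer: 14 * 350.77 = 4910.78
  Headphones: 34 * 291.78 = 9920.52
  Router: 24 * 399.83 = 9595.92
  Webcam: 39 * 372.34 = 14521.26
Grand total = 4300.77 + 4910.78 + 9920.52 + 9595.92 + 14521.26 = 43249.25

ANSWER: 43249.25


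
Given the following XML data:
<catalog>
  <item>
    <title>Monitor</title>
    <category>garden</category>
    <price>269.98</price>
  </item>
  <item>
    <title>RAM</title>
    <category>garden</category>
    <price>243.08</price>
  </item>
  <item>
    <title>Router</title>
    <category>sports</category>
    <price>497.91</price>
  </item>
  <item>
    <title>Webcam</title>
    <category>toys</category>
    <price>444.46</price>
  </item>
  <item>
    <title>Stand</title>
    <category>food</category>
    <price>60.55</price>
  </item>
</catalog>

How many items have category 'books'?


Scanning <item> elements for <category>books</category>:
Count: 0

ANSWER: 0


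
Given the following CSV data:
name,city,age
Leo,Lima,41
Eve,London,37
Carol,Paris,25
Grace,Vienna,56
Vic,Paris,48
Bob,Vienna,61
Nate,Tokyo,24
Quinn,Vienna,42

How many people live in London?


Scanning city column for 'London':
  Row 2: Eve -> MATCH
Total matches: 1

ANSWER: 1


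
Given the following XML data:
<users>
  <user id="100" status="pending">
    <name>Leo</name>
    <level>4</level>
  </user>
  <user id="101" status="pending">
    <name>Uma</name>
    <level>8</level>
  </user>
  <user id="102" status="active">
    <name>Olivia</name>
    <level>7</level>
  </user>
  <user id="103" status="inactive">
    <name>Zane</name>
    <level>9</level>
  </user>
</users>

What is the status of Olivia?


Finding user with name = Olivia
user id="102" status="active"

ANSWER: active


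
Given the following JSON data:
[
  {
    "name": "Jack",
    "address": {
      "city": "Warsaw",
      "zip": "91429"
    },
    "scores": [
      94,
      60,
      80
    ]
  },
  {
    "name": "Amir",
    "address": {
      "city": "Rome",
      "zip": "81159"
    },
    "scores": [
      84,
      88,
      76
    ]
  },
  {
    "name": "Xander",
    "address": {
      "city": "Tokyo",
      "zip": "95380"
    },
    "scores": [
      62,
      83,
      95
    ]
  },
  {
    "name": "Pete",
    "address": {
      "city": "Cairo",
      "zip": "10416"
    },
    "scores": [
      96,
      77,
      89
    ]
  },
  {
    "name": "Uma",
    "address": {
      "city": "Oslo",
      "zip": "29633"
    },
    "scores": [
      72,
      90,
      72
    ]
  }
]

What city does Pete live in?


Path: records[3].address.city
Value: Cairo

ANSWER: Cairo


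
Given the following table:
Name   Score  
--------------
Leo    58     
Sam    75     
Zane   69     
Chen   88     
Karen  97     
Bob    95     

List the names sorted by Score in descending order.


Sorting by Score (descending):
  Karen: 97
  Bob: 95
  Chen: 88
  Sam: 75
  Zane: 69
  Leo: 58


ANSWER: Karen, Bob, Chen, Sam, Zane, Leo


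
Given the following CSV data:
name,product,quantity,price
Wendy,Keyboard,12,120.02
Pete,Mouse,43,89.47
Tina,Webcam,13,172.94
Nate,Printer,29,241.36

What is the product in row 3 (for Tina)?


Row 3: Tina
Column 'product' = Webcam

ANSWER: Webcam


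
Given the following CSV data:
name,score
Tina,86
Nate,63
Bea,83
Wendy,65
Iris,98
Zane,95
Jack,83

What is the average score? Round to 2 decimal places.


Scores: 86, 63, 83, 65, 98, 95, 83
Sum = 573
Count = 7
Average = 573 / 7 = 81.86

ANSWER: 81.86


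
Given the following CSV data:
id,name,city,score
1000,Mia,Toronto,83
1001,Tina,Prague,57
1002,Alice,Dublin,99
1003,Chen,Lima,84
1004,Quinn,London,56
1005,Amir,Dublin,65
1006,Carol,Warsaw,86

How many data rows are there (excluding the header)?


Counting rows (excluding header):
Header: id,name,city,score
Data rows: 7

ANSWER: 7


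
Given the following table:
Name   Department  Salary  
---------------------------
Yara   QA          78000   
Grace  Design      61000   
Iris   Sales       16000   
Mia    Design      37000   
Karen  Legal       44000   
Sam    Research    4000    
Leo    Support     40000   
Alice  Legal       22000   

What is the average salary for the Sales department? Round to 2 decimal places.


Sales department members:
  Iris: 16000
Sum = 16000
Count = 1
Average = 16000 / 1 = 16000.00

ANSWER: 16000.00


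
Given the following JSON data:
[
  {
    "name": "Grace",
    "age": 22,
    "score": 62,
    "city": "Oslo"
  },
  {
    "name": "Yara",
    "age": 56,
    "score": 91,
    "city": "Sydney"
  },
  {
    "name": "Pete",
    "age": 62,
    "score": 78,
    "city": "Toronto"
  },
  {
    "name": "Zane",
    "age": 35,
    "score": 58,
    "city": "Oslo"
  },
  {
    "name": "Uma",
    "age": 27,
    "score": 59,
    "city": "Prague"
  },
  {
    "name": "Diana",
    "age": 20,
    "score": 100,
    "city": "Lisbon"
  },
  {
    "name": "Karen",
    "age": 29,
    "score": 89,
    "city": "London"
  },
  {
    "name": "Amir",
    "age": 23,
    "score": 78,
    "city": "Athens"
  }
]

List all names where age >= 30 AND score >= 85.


Checking both conditions:
  Grace (age=22, score=62) -> no
  Yara (age=56, score=91) -> YES
  Pete (age=62, score=78) -> no
  Zane (age=35, score=58) -> no
  Uma (age=27, score=59) -> no
  Diana (age=20, score=100) -> no
  Karen (age=29, score=89) -> no
  Amir (age=23, score=78) -> no


ANSWER: Yara


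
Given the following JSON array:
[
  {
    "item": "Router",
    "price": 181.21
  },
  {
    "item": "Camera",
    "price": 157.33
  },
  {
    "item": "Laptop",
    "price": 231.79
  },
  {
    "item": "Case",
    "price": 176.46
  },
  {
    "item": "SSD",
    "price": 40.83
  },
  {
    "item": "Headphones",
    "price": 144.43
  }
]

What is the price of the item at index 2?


Array index 2 -> Laptop
price = 231.79

ANSWER: 231.79


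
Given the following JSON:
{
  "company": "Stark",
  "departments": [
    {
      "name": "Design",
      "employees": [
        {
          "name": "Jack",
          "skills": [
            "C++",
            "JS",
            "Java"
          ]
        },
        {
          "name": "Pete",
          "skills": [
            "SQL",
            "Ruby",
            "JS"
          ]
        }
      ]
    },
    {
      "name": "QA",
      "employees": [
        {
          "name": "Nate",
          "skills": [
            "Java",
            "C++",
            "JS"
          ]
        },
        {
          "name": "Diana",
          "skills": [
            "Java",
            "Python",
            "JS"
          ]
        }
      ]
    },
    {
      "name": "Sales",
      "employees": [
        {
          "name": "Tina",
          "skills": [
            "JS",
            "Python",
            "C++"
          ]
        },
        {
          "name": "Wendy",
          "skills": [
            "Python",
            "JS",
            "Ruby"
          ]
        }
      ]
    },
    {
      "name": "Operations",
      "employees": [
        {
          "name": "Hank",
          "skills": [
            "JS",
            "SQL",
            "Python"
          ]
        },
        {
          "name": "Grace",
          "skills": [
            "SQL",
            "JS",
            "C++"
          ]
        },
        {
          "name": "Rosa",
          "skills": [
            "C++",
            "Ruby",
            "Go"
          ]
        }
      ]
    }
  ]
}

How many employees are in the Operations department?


Path: departments[3].employees
Count: 3

ANSWER: 3


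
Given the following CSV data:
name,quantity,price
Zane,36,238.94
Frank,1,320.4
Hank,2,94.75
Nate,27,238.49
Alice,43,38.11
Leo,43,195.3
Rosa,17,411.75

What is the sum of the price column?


Values in 'price' column:
  Row 1: 238.94
  Row 2: 320.4
  Row 3: 94.75
  Row 4: 238.49
  Row 5: 38.11
  Row 6: 195.3
  Row 7: 411.75
Sum = 238.94 + 320.4 + 94.75 + 238.49 + 38.11 + 195.3 + 411.75 = 1537.74

ANSWER: 1537.74


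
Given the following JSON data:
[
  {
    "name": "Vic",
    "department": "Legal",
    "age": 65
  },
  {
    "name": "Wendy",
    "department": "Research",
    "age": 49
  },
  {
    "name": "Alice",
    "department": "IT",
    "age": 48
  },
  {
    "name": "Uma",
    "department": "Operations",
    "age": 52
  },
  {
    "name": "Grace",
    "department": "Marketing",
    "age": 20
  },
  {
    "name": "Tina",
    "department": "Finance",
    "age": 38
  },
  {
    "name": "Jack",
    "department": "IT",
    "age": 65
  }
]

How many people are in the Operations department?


Scanning records for department = Operations
  Record 3: Uma
Count: 1

ANSWER: 1


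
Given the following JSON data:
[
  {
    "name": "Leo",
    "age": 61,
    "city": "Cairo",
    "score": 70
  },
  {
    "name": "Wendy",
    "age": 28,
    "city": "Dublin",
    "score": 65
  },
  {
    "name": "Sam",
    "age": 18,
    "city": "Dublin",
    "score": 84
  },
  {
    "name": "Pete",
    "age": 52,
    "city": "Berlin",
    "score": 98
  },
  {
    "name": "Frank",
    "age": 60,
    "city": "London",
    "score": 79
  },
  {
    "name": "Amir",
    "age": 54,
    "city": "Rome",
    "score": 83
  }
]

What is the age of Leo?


Looking up record where name = Leo
Record index: 0
Field 'age' = 61

ANSWER: 61


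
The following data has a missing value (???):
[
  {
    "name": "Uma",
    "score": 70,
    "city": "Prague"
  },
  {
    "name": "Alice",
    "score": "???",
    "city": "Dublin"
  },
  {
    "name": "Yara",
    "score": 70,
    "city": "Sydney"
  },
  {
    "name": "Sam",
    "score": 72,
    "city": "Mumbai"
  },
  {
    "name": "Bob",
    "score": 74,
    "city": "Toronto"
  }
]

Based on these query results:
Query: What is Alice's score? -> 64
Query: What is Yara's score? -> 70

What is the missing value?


The missing value is Alice's score
From query: Alice's score = 64

ANSWER: 64


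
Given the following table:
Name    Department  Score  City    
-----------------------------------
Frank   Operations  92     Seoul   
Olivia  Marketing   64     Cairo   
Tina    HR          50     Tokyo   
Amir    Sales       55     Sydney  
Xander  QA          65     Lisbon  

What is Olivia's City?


Row 2: Olivia
City = Cairo

ANSWER: Cairo


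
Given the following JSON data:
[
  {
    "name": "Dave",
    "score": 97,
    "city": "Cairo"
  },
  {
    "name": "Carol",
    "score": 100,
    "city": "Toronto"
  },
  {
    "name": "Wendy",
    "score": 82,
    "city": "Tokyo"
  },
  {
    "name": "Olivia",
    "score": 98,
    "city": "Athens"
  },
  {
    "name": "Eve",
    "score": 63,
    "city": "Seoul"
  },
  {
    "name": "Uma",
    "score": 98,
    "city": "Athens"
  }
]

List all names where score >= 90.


Filtering records where score >= 90:
  Dave (score=97) -> YES
  Carol (score=100) -> YES
  Wendy (score=82) -> no
  Olivia (score=98) -> YES
  Eve (score=63) -> no
  Uma (score=98) -> YES


ANSWER: Dave, Carol, Olivia, Uma


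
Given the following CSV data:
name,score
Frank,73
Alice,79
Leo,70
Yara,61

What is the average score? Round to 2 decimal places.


Scores: 73, 79, 70, 61
Sum = 283
Count = 4
Average = 283 / 4 = 70.75

ANSWER: 70.75


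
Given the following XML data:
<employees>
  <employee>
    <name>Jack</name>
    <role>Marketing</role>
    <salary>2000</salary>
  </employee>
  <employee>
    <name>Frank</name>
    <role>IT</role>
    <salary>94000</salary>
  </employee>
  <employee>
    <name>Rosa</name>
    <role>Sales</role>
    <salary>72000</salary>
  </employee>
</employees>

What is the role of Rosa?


Searching for <employee> with <name>Rosa</name>
Found at position 3
<role>Sales</role>

ANSWER: Sales


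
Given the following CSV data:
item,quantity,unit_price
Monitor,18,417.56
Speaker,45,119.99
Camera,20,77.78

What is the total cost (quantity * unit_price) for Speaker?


Row: Speaker
quantity = 45
unit_price = 119.99
total = 45 * 119.99 = 5399.55

ANSWER: 5399.55


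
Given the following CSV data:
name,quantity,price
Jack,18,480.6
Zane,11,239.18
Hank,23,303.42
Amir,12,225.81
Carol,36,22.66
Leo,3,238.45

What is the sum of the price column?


Values in 'price' column:
  Row 1: 480.6
  Row 2: 239.18
  Row 3: 303.42
  Row 4: 225.81
  Row 5: 22.66
  Row 6: 238.45
Sum = 480.6 + 239.18 + 303.42 + 225.81 + 22.66 + 238.45 = 1510.12

ANSWER: 1510.12


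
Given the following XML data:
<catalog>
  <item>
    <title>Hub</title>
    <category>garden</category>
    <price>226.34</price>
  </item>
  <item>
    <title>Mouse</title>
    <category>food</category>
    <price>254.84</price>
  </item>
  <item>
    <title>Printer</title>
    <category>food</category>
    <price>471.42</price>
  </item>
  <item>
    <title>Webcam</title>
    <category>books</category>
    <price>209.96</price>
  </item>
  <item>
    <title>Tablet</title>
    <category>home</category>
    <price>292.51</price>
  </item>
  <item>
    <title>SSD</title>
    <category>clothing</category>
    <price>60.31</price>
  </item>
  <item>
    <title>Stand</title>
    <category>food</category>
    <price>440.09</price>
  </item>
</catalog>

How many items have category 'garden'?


Scanning <item> elements for <category>garden</category>:
  Item 1: Hub -> MATCH
Count: 1

ANSWER: 1


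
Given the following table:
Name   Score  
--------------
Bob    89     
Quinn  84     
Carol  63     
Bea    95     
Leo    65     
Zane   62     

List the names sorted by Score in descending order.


Sorting by Score (descending):
  Bea: 95
  Bob: 89
  Quinn: 84
  Leo: 65
  Carol: 63
  Zane: 62


ANSWER: Bea, Bob, Quinn, Leo, Carol, Zane


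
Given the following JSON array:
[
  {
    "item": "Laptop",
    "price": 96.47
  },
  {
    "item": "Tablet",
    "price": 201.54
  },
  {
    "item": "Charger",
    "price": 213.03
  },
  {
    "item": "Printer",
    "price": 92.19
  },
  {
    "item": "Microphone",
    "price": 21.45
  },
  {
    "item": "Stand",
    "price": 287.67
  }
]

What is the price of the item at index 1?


Array index 1 -> Tablet
price = 201.54

ANSWER: 201.54


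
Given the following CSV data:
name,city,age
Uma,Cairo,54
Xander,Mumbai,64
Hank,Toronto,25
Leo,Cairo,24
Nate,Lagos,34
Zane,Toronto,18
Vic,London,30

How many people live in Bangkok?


Scanning city column for 'Bangkok':
Total matches: 0

ANSWER: 0


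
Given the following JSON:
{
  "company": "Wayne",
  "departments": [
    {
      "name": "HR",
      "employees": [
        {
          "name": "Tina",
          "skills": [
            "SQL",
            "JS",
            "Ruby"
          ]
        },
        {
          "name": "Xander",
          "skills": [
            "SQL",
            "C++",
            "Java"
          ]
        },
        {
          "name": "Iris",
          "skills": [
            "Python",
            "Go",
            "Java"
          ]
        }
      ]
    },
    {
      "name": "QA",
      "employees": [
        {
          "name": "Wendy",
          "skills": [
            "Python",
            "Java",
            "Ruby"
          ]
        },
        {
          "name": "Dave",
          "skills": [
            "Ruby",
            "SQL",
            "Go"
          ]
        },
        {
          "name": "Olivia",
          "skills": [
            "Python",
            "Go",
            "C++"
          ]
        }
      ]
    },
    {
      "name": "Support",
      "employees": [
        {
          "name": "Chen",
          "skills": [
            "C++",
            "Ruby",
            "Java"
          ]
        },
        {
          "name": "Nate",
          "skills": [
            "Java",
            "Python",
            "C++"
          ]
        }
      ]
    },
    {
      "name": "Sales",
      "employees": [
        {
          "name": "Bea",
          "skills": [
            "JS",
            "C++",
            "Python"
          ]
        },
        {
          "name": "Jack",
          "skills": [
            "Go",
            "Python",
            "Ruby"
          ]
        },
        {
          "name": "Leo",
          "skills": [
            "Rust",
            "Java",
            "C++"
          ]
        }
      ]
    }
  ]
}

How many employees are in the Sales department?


Path: departments[3].employees
Count: 3

ANSWER: 3


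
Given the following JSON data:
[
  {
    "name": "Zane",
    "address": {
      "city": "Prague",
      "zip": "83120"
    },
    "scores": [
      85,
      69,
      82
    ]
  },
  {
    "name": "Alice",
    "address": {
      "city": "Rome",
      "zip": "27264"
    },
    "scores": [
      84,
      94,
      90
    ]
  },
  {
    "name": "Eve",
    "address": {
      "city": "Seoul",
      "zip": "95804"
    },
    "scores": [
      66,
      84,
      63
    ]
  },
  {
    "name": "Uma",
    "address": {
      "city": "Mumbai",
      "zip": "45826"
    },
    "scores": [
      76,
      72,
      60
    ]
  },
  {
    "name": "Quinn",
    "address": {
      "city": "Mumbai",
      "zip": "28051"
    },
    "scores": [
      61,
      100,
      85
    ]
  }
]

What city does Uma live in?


Path: records[3].address.city
Value: Mumbai

ANSWER: Mumbai


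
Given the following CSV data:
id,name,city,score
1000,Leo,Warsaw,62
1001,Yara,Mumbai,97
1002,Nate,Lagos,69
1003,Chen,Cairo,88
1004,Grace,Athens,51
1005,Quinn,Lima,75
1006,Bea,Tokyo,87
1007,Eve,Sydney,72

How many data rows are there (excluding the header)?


Counting rows (excluding header):
Header: id,name,city,score
Data rows: 8

ANSWER: 8


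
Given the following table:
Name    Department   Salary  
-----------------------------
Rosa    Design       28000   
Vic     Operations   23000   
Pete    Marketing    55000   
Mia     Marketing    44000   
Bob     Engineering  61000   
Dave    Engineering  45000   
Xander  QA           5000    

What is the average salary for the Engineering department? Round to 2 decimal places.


Engineering department members:
  Bob: 61000
  Dave: 45000
Sum = 106000
Count = 2
Average = 106000 / 2 = 53000.00

ANSWER: 53000.00


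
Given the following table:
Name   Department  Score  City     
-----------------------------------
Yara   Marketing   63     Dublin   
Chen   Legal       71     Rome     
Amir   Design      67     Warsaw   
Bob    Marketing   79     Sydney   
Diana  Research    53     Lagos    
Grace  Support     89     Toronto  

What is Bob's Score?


Row 4: Bob
Score = 79

ANSWER: 79


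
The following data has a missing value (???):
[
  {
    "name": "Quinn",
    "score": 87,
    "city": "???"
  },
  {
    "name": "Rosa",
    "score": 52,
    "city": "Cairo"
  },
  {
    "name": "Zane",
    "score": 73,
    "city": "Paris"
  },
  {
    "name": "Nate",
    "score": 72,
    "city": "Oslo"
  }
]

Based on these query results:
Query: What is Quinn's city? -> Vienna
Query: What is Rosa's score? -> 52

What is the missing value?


The missing value is Quinn's city
From query: Quinn's city = Vienna

ANSWER: Vienna


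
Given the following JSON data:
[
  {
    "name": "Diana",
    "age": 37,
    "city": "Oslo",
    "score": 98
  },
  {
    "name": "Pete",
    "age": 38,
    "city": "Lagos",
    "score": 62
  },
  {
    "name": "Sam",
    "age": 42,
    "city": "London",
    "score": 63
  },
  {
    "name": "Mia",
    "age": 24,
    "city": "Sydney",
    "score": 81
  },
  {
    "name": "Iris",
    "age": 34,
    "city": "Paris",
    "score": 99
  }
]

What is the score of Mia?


Looking up record where name = Mia
Record index: 3
Field 'score' = 81

ANSWER: 81


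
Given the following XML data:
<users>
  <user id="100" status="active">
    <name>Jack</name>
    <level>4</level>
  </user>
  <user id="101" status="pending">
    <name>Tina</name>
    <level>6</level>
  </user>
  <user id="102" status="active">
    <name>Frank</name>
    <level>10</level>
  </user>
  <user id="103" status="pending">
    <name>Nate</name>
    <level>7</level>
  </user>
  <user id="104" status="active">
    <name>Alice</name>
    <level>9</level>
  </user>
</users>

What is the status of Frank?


Finding user with name = Frank
user id="102" status="active"

ANSWER: active


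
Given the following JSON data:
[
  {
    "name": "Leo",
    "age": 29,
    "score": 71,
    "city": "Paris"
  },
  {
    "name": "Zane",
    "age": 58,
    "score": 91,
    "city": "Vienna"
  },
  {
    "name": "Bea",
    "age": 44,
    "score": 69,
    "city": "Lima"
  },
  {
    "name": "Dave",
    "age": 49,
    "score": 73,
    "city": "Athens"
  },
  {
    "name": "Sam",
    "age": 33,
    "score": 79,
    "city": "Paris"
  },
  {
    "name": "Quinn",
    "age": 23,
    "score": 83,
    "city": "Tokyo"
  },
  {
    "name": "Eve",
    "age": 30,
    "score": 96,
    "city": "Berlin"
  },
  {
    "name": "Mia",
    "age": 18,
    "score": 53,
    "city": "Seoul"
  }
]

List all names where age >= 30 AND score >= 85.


Checking both conditions:
  Leo (age=29, score=71) -> no
  Zane (age=58, score=91) -> YES
  Bea (age=44, score=69) -> no
  Dave (age=49, score=73) -> no
  Sam (age=33, score=79) -> no
  Quinn (age=23, score=83) -> no
  Eve (age=30, score=96) -> YES
  Mia (age=18, score=53) -> no


ANSWER: Zane, Eve


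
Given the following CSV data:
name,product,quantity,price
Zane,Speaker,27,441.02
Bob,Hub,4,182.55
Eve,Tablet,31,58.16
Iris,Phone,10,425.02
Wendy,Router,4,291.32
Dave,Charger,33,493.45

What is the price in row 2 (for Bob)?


Row 2: Bob
Column 'price' = 182.55

ANSWER: 182.55


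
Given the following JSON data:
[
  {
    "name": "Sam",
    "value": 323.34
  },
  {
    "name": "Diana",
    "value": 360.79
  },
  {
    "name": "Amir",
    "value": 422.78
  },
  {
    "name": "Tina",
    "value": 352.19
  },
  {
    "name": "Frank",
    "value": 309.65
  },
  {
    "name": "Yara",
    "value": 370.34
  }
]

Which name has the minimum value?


Comparing values:
  Sam: 323.34
  Diana: 360.79
  Amir: 422.78
  Tina: 352.19
  Frank: 309.65
  Yara: 370.34
Minimum: Frank (309.65)

ANSWER: Frank


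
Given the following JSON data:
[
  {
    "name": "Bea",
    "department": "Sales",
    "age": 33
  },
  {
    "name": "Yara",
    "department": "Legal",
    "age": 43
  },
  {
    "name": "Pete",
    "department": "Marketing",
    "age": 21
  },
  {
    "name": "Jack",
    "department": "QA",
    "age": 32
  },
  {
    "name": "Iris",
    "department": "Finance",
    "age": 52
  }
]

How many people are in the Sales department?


Scanning records for department = Sales
  Record 0: Bea
Count: 1

ANSWER: 1
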